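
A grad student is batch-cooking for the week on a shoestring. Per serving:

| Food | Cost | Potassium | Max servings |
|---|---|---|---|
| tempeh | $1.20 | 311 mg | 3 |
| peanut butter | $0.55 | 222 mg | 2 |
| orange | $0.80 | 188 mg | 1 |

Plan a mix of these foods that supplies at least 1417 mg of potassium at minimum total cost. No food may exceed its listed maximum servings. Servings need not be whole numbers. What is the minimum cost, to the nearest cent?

Cost per mg of potassium: peanut butter $0.0025, tempeh $0.0039, orange $0.0043.
Take 2 servings of peanut butter: +444.0 mg potassium for $1.10 (total $1.10, still need 973.0 mg).
Take 3 servings of tempeh: +933.0 mg potassium for $3.60 (total $4.70, still need 40.0 mg).
Take 0.2128 servings of orange: +40.0 mg potassium for $0.17 (total $4.87, still need 0.0 mg).
Filling from the cheapest source first is optimal under one linear minimum: $4.87.

$4.87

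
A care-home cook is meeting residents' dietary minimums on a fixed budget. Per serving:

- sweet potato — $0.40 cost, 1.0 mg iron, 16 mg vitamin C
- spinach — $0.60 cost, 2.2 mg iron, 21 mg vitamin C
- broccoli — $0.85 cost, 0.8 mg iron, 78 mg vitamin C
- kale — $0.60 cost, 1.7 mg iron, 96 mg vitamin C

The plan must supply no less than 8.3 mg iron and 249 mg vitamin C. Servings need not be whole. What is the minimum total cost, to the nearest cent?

$2.55

sweet potato only: max(8.3/1.0, 249/16) = 15.56 servings → $6.22.
spinach only: max(8.3/2.2, 249/21) = 11.86 servings → $7.11.
broccoli only: max(8.3/0.8, 249/78) = 10.38 servings → $8.82.
kale only: max(8.3/1.7, 249/96) = 4.882 servings → $2.93.
sweet potato + spinach: the both-tight solution has a negative serving — not a feasible corner.
sweet potato + broccoli with both tight: 6.874 servings and 1.782 servings → $4.26.
sweet potato + kale with both tight: 5.429 servings and 1.689 servings → $3.18.
spinach + broccoli with both tight: 2.895 servings and 2.413 servings → $3.79.
spinach + kale with both tight: 2.128 servings and 2.128 servings → $2.55.
broccoli + kale: the both-tight solution has a negative serving — not a feasible corner.
So the least-cost plan costs $2.55.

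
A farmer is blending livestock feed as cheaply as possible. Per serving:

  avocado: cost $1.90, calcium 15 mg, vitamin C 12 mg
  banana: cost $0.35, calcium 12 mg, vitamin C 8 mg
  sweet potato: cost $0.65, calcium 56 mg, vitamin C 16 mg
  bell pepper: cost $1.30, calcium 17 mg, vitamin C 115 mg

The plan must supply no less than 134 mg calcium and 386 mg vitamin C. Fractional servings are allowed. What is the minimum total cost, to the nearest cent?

The cheapest plan sits at a corner of the feasible region — with two constraints it uses at most two foods.
avocado only: max(134/15, 386/12) = 32.17 servings → $61.12.
banana only: max(134/12, 386/8) = 48.25 servings → $16.89.
sweet potato only: max(134/56, 386/16) = 24.12 servings → $15.68.
bell pepper only: max(134/17, 386/115) = 7.882 servings → $10.25.
avocado + banana with both targets exact would need a negative amount; discard.
avocado + sweet potato with both targets exact would need a negative amount; discard.
avocado + bell pepper with both tight: 5.817 servings and 2.75 servings → $14.63.
banana + sweet potato: the both-tight solution has a negative serving — not a feasible corner.
banana + bell pepper with both tight: 7.113 servings and 2.862 servings → $6.21.
sweet potato + bell pepper with both tight: 1.435 servings and 3.157 servings → $5.04.
Cheapest feasible corner: $5.04.

$5.04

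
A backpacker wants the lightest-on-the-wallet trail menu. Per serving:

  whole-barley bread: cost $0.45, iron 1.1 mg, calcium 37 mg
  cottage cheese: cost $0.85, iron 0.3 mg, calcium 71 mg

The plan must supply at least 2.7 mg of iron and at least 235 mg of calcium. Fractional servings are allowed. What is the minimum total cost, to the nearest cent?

$2.83

A basic optimal solution has at most two foods positive. Try each food alone and each pair with both targets met exactly.
whole-barley bread only: max(2.7/1.1, 235/37) = 6.351 servings → $2.86.
cottage cheese only: max(2.7/0.3, 235/71) = 9 servings → $7.65.
whole-barley bread + cottage cheese with both tight: 1.809 servings and 2.367 servings → $2.83.
Cheapest feasible corner: $2.83.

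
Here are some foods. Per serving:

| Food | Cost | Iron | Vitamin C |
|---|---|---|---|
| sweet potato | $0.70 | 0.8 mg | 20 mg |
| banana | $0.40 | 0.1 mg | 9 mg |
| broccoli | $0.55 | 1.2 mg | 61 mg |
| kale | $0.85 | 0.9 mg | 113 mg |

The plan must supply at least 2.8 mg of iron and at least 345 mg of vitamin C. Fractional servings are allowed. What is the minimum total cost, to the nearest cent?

$2.60

With two linear requirements the optimum uses one or two foods; enumerate the corners.
sweet potato only: max(2.8/0.8, 345/20) = 17.25 servings → $12.07.
banana only: max(2.8/0.1, 345/9) = 38.33 servings → $15.33.
broccoli only: max(2.8/1.2, 345/61) = 5.656 servings → $3.11.
kale only: max(2.8/0.9, 345/113) = 3.111 servings → $2.64.
sweet potato + banana: the both-tight solution has a negative serving — not a feasible corner.
sweet potato + broccoli: intersection lies outside the first quadrant.
sweet potato + kale with both tight: 0.08149 servings and 3.039 servings → $2.64.
banana + broccoli: the both-tight solution has a negative serving — not a feasible corner.
banana + kale with both tight: 1.844 servings and 2.906 servings → $3.21.
broccoli + kale with both tight: 0.07311 servings and 3.014 servings → $2.60.
Cheapest feasible corner: $2.60.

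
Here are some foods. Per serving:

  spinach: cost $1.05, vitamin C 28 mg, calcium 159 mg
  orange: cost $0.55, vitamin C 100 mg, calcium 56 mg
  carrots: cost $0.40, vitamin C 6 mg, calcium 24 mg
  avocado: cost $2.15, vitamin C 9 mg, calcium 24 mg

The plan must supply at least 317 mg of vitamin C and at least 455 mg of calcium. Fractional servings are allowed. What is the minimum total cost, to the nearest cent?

The cheapest plan sits at a corner of the feasible region — with two constraints it uses at most two foods.
spinach only: max(317/28, 455/159) = 11.32 servings → $11.89.
orange only: max(317/100, 455/56) = 8.125 servings → $4.47.
carrots only: max(317/6, 455/24) = 52.83 servings → $21.13.
avocado only: max(317/9, 455/24) = 35.22 servings → $75.73.
spinach + orange with both tight: 1.936 servings and 2.628 servings → $3.48.
spinach + carrots: intersection lies outside the first quadrant.
spinach + avocado with both targets exact would need a negative amount; discard.
orange + carrots with both tight: 2.363 servings and 13.44 servings → $6.68.
orange + avocado with both tight: 1.853 servings and 14.64 servings → $32.48.
carrots + avocado with both targets exact would need a negative amount; discard.
Cheapest feasible corner: $3.48.

$3.48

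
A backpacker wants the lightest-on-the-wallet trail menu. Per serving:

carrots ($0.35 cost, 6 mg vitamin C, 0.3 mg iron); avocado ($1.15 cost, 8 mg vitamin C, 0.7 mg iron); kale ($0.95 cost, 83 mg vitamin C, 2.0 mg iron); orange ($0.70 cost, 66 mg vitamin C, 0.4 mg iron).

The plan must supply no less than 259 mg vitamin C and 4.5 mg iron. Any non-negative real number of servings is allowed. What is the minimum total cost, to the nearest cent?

$2.88

An LP optimum is at a vertex; with two nutrient constraints at most two foods are used. Check each candidate.
carrots only: max(259/6, 4.5/0.3) = 43.17 servings → $15.11.
avocado only: max(259/8, 4.5/0.7) = 32.38 servings → $37.23.
kale only: max(259/83, 4.5/2.0) = 3.12 servings → $2.96.
orange only: max(259/66, 4.5/0.4) = 11.25 servings → $7.88.
carrots + avocado: intersection lies outside the first quadrant.
carrots + kale with both targets exact would need a negative amount; discard.
carrots + orange with both tight: 11.11 servings and 2.914 servings → $5.93.
avocado + kale: intersection lies outside the first quadrant.
avocado + orange with both tight: 4.498 servings and 3.379 servings → $7.54.
kale + orange with both tight: 1.957 servings and 1.463 servings → $2.88.
The minimum over all feasible corners is $2.88.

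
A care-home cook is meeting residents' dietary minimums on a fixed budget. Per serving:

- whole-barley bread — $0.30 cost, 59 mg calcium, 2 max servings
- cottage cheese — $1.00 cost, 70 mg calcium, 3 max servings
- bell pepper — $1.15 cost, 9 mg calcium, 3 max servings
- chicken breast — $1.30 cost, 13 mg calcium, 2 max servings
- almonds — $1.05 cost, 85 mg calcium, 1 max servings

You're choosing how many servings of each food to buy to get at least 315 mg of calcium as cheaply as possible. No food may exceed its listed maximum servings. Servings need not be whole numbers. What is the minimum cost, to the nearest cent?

Cost per mg of calcium: whole-barley bread $0.0051, almonds $0.0124, cottage cheese $0.0143, chicken breast $0.1000, bell pepper $0.1278.
Take 2 servings of whole-barley bread: +118.0 mg calcium for $0.60 (total $0.60, still need 197.0 mg).
Take 1 serving of almonds: +85.0 mg calcium for $1.05 (total $1.65, still need 112.0 mg).
Take 1.6 servings of cottage cheese: +112.0 mg calcium for $1.60 (total $3.25, still need 0.0 mg).
Filling from the cheapest source first is optimal under one linear minimum: $3.25.

$3.25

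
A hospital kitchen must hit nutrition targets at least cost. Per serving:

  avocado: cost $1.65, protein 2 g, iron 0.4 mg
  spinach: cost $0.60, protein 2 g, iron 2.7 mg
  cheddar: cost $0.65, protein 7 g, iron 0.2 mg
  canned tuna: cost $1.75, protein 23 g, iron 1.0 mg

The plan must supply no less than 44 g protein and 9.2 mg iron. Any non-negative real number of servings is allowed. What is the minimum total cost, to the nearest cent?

$4.60

The cheapest plan sits at a corner of the feasible region — with two constraints it uses at most two foods.
avocado only: max(44/2, 9.2/0.4) = 23 servings → $37.95.
spinach only: max(44/2, 9.2/2.7) = 22 servings → $13.20.
cheddar only: max(44/7, 9.2/0.2) = 46 servings → $29.90.
canned tuna only: max(44/23, 9.2/1.0) = 9.2 servings → $16.10.
avocado + spinach with both tight: 21.83 servings and 0.1739 servings → $36.12.
avocado + cheddar: intersection lies outside the first quadrant.
avocado + canned tuna: the both-tight solution has a negative serving — not a feasible corner.
spinach + cheddar with both tight: 3.005 servings and 5.427 servings → $5.33.
spinach + canned tuna with both tight: 2.789 servings and 1.671 servings → $4.60.
cheddar + canned tuna: the both-tight solution has a negative serving — not a feasible corner.
So the least-cost plan costs $4.60.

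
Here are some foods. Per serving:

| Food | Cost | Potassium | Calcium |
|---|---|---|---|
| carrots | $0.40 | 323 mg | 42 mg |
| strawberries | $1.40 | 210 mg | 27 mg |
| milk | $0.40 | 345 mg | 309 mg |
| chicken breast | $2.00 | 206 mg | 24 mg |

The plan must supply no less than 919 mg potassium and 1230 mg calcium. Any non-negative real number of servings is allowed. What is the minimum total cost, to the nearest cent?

$1.59

Two binding constraints pin down two serving amounts, so the optimal mix uses at most two foods. The candidates are each food alone (scaled to the tighter of potassium/calcium) and each pair with both constraints tight.
carrots only: max(919/323, 1230/42) = 29.29 servings → $11.71.
strawberries only: max(919/210, 1230/27) = 45.56 servings → $63.78.
milk only: max(919/345, 1230/309) = 3.981 servings → $1.59.
chicken breast only: max(919/206, 1230/24) = 51.25 servings → $102.50.
carrots + strawberries: intersection lies outside the first quadrant.
carrots + milk with both targets exact would need a negative amount; discard.
carrots + chicken breast with both targets exact would need a negative amount; discard.
strawberries + milk: intersection lies outside the first quadrant.
strawberries + chicken breast: the both-tight solution has a negative serving — not a feasible corner.
milk + chicken breast: the both-tight solution has a negative serving — not a feasible corner.
Cheapest feasible corner: $1.59.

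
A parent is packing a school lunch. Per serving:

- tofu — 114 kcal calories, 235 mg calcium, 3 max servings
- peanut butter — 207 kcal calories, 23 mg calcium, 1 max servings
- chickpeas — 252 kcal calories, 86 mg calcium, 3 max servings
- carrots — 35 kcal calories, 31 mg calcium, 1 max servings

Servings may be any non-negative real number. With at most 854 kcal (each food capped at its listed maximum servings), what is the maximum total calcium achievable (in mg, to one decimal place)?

898.8 mg

Calcium per kcal: tofu 2.061, carrots 0.8857, chickpeas 0.3413, peanut butter 0.1111.
Take 3 servings of tofu: uses 342 kcal, +705.0 mg calcium (running total 705.0 mg).
Take 1 serving of carrots: uses 35 kcal, +31.0 mg calcium (running total 736.0 mg).
Take 1.893 servings of chickpeas: uses 477 kcal, +162.8 mg calcium (running total 898.8 mg).
Greedy by best ratio exhausts the calories allowance optimally: 898.8 mg.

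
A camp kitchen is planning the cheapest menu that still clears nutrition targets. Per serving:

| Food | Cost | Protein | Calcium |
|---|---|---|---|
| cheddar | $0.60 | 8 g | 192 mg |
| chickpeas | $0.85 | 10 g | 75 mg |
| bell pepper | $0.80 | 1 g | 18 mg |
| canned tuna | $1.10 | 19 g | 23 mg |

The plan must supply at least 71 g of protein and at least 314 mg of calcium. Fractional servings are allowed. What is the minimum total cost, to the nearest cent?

For a min-cost LP with two ≥-constraints, a basic feasible solution has at most two positive variables.
cheddar only: max(71/8, 314/192) = 8.875 servings → $5.33.
chickpeas only: max(71/10, 314/75) = 7.1 servings → $6.04.
bell pepper only: max(71/1, 314/18) = 71 servings → $56.80.
canned tuna only: max(71/19, 314/23) = 13.65 servings → $15.02.
cheddar + chickpeas: the both-tight solution has a negative serving — not a feasible corner.
cheddar + bell pepper: the both-tight solution has a negative serving — not a feasible corner.
cheddar + canned tuna with both tight: 1.251 servings and 3.21 servings → $4.28.
chickpeas + bell pepper: intersection lies outside the first quadrant.
chickpeas + canned tuna with both tight: 3.626 servings and 1.828 servings → $5.09.
bell pepper + canned tuna with both tight: 13.58 servings and 3.022 servings → $14.19.
Cheapest feasible corner: $4.28.

$4.28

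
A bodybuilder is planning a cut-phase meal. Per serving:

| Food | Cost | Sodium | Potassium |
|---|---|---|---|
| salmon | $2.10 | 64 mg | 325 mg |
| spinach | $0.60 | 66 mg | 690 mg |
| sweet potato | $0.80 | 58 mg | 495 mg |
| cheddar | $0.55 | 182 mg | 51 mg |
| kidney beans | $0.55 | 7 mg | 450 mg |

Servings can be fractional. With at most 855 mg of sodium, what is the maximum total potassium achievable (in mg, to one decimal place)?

Potassium per mg sodium: kidney beans 64.29, spinach 10.45, sweet potato 8.534, salmon 5.078, cheddar 0.2802.
With no serving limits, spend the whole sodium allowance on kidney beans: 855 mg / 7 mg × 450 mg = 54964.3 mg.

54964.3 mg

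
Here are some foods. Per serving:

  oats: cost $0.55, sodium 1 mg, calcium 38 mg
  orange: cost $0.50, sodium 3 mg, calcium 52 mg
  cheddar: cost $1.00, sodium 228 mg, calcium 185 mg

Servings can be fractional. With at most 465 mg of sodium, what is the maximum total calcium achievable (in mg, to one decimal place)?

17670.0 mg

Calcium per mg sodium: oats 38, orange 17.33, cheddar 0.8114.
With no serving limits, spend the whole sodium allowance on oats: 465 mg / 1 mg × 38 mg = 17670.0 mg.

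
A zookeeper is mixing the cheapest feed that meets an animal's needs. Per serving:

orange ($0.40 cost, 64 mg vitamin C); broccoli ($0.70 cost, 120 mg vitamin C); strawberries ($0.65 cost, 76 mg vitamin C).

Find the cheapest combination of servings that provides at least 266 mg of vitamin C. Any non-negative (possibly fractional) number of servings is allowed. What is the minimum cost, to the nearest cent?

$1.55

Cost per mg of vitamin C: broccoli $0.0058, orange $0.0063, strawberries $0.0086.
With no serving limits, use only broccoli: 266 mg / 120 mg = 2.217 servings × $0.70 = $1.55.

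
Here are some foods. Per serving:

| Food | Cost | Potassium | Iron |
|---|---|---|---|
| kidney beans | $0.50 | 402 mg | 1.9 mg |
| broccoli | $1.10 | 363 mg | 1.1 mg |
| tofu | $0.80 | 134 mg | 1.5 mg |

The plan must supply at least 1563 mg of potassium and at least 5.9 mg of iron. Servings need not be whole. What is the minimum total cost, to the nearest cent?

Compare the cost at each extreme point of the feasible region.
kidney beans only: max(1563/402, 5.9/1.9) = 3.888 servings → $1.94.
broccoli only: max(1563/363, 5.9/1.1) = 5.364 servings → $5.90.
tofu only: max(1563/134, 5.9/1.5) = 11.66 servings → $9.33.
kidney beans + broccoli with both tight: 1.707 servings and 2.416 servings → $3.51.
kidney beans + tofu: intersection lies outside the first quadrant.
broccoli + tofu with both tight: 3.913 servings and 1.064 servings → $5.16.
Cheapest feasible corner: $1.94.

$1.94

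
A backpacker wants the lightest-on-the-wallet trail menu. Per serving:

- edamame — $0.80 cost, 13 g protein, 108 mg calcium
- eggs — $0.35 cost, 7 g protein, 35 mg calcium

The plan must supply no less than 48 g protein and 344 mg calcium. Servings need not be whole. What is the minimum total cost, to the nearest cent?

$2.76

The cheapest plan sits at a corner of the feasible region — with two constraints it uses at most two foods.
edamame only: max(48/13, 344/108) = 3.692 servings → $2.95.
eggs only: max(48/7, 344/35) = 9.829 servings → $3.44.
edamame + eggs with both tight: 2.419 servings and 2.365 servings → $2.76.
The minimum over all feasible corners is $2.76.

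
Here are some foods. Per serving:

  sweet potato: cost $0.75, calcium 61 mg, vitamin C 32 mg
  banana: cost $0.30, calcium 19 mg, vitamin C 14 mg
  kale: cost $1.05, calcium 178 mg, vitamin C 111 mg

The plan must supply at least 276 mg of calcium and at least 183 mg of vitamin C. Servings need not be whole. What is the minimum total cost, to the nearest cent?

$1.73

sweet potato only: max(276/61, 183/32) = 5.719 servings → $4.29.
banana only: max(276/19, 183/14) = 14.53 servings → $4.36.
kale only: max(276/178, 183/111) = 1.649 servings → $1.73.
sweet potato + banana with both tight: 1.573 servings and 9.476 servings → $4.02.
sweet potato + kale with both targets exact would need a negative amount; discard.
banana + kale with both tight: 5.06 servings and 1.01 servings → $2.58.
So the least-cost plan costs $1.73.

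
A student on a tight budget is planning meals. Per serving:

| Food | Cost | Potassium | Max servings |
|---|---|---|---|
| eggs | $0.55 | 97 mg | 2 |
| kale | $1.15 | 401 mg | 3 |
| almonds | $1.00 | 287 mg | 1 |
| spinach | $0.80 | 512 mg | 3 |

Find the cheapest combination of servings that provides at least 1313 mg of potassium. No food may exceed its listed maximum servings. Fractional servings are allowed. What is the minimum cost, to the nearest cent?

$2.05

Cost per mg of potassium: spinach $0.0016, kale $0.0029, almonds $0.0035, eggs $0.0057.
Take 2.564 servings of spinach: +1313.0 mg potassium for $2.05 (total $2.05, still need 0.0 mg).
Filling from the cheapest source first is optimal under one linear minimum: $2.05.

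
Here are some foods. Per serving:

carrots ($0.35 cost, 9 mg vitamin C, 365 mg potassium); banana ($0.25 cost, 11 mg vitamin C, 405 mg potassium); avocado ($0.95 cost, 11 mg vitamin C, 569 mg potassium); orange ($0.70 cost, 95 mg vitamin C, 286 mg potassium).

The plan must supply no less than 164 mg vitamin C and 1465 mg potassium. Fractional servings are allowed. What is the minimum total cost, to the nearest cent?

Check every corner: each single food scaled to meet both minima, and each pair solved so both constraints bind.
carrots only: max(164/9, 1465/365) = 18.22 servings → $6.38.
banana only: max(164/11, 1465/405) = 14.91 servings → $3.73.
avocado only: max(164/11, 1465/569) = 14.91 servings → $14.16.
orange only: max(164/95, 1465/286) = 5.122 servings → $3.59.
carrots + banana: the both-tight solution has a negative serving — not a feasible corner.
carrots + avocado with both targets exact would need a negative amount; discard.
carrots + orange with both tight: 2.874 servings and 1.454 servings → $2.02.
banana + avocado with both targets exact would need a negative amount; discard.
banana + orange with both tight: 2.612 servings and 1.424 servings → $1.65.
avocado + orange with both tight: 1.812 servings and 1.516 servings → $2.78.
So the least-cost plan costs $1.65.

$1.65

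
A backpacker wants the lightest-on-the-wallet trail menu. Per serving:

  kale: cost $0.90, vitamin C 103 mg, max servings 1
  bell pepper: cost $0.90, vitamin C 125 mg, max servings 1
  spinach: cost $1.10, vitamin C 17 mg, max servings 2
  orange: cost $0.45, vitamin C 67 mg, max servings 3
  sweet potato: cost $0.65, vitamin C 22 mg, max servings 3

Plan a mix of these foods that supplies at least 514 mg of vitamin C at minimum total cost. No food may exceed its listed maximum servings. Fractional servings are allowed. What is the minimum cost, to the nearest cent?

$6.33

Cost per mg of vitamin C: orange $0.0067, bell pepper $0.0072, kale $0.0087, sweet potato $0.0295, spinach $0.0647.
Take 3 servings of orange: +201.0 mg vitamin C for $1.35 (total $1.35, still need 313.0 mg).
Take 1 serving of bell pepper: +125.0 mg vitamin C for $0.90 (total $2.25, still need 188.0 mg).
Take 1 serving of kale: +103.0 mg vitamin C for $0.90 (total $3.15, still need 85.0 mg).
Take 3 servings of sweet potato: +66.0 mg vitamin C for $1.95 (total $5.10, still need 19.0 mg).
Take 1.118 servings of spinach: +19.0 mg vitamin C for $1.23 (total $6.33, still need 0.0 mg).
Filling from the cheapest source first is optimal under one linear minimum: $6.33.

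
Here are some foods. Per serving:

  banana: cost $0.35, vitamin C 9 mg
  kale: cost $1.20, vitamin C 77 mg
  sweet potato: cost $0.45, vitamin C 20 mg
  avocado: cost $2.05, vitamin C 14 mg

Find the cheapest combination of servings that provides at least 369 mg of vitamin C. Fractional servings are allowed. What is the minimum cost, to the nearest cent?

$5.75

Cost per mg of vitamin C: kale $0.0156, sweet potato $0.0225, banana $0.0389, avocado $0.1464.
With no serving limits, use only kale: 369 mg / 77 mg = 4.792 servings × $1.20 = $5.75.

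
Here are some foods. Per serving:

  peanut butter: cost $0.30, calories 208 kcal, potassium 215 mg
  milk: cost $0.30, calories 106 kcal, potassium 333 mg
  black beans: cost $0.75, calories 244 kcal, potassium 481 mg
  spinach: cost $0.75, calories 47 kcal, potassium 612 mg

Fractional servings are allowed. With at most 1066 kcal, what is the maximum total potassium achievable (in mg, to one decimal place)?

Potassium per kcal: spinach 13.02, milk 3.142, black beans 1.971, peanut butter 1.034.
With no serving limits, spend the whole calories allowance on spinach: 1066 kcal / 47 kcal × 612 mg = 13880.7 mg.

13880.7 mg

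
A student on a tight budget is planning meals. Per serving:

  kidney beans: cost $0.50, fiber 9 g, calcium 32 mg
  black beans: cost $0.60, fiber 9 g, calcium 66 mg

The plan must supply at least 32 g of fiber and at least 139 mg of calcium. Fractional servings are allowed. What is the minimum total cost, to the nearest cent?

$1.85

This is a tiny linear program; its minimum lies at a vertex of the feasible set. List the vertices and price them.
kidney beans only: max(32/9, 139/32) = 4.344 servings → $2.17.
black beans only: max(32/9, 139/66) = 3.556 servings → $2.13.
kidney beans + black beans with both tight: 2.814 servings and 0.7418 servings → $1.85.
Cheapest feasible corner: $1.85.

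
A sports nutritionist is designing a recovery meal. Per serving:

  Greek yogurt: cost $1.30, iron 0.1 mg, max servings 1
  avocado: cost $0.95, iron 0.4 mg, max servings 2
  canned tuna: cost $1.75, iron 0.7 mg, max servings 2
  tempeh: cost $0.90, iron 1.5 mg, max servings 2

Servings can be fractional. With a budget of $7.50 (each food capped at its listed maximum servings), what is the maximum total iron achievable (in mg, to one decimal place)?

Iron per dollar: tempeh 1.667, avocado 0.4211, canned tuna 0.4, Greek yogurt 0.07692.
Take 2 servings of tempeh: spends $1.80, +3.0 mg iron (running total 3.0 mg).
Take 2 servings of avocado: spends $1.90, +0.8 mg iron (running total 3.8 mg).
Take 2 servings of canned tuna: spends $3.50, +1.4 mg iron (running total 5.2 mg).
Take 0.2308 servings of Greek yogurt: spends $0.30, +0.0 mg iron (running total 5.2 mg).
Greedy by best ratio exhausts the cost allowance optimally: 5.2 mg.

5.2 mg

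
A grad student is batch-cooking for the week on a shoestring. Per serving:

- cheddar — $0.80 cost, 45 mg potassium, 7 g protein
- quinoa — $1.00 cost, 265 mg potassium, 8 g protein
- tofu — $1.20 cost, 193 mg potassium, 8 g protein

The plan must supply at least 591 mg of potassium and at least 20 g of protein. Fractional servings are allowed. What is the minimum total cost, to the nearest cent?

For a min-cost LP with two ≥-constraints, a basic feasible solution has at most two positive variables.
cheddar only: max(591/45, 20/7) = 13.13 servings → $10.51.
quinoa only: max(591/265, 20/8) = 2.5 servings → $2.50.
tofu only: max(591/193, 20/8) = 3.062 servings → $3.67.
cheddar + quinoa with both tight: 0.3826 servings and 2.165 servings → $2.47.
cheddar + tofu with both targets exact would need a negative amount; discard.
quinoa + tofu with both tight: 1.507 servings and 0.9931 servings → $2.70.
Cheapest feasible corner: $2.47.

$2.47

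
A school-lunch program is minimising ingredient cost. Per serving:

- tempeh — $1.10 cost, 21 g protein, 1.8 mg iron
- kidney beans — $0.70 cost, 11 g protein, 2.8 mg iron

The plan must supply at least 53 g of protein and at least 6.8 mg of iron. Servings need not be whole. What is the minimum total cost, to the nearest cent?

Compare the cost at each extreme point of the feasible region.
tempeh only: max(53/21, 6.8/1.8) = 3.778 servings → $4.16.
kidney beans only: max(53/11, 6.8/2.8) = 4.818 servings → $3.37.
tempeh + kidney beans with both tight: 1.887 servings and 1.215 servings → $2.93.
Cheapest feasible corner: $2.93.

$2.93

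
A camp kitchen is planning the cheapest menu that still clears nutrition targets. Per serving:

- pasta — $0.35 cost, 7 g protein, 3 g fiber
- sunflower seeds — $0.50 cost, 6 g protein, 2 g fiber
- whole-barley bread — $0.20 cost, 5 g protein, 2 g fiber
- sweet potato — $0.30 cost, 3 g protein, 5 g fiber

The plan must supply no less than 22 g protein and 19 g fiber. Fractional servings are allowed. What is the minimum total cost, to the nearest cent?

$1.36

This is a tiny linear program; its minimum lies at a vertex of the feasible set. List the vertices and price them.
pasta only: max(22/7, 19/3) = 6.333 servings → $2.22.
sunflower seeds only: max(22/6, 19/2) = 9.5 servings → $4.75.
whole-barley bread only: max(22/5, 19/2) = 9.5 servings → $1.90.
sweet potato only: max(22/3, 19/5) = 7.333 servings → $2.20.
pasta + sunflower seeds: the both-tight solution has a negative serving — not a feasible corner.
pasta + whole-barley bread: intersection lies outside the first quadrant.
pasta + sweet potato with both tight: 2.038 servings and 2.577 servings → $1.49.
sunflower seeds + whole-barley bread: the both-tight solution has a negative serving — not a feasible corner.
sunflower seeds + sweet potato with both tight: 2.208 servings and 2.917 servings → $1.98.
whole-barley bread + sweet potato with both tight: 2.789 servings and 2.684 servings → $1.36.
So the least-cost plan costs $1.36.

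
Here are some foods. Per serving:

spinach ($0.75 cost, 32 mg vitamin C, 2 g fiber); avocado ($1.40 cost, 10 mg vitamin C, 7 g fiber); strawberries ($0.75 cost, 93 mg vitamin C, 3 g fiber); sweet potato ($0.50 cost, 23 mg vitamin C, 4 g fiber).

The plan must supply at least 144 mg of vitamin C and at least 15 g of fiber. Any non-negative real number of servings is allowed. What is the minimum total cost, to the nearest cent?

$2.16

For a min-cost LP with two ≥-constraints, a basic feasible solution has at most two positive variables.
spinach only: max(144/32, 15/2) = 7.5 servings → $5.62.
avocado only: max(144/10, 15/7) = 14.4 servings → $20.16.
strawberries only: max(144/93, 15/3) = 5 servings → $3.75.
sweet potato only: max(144/23, 15/4) = 6.261 servings → $3.13.
spinach + avocado with both tight: 4.206 servings and 0.9412 servings → $4.47.
spinach + strawberries with both targets exact would need a negative amount; discard.
spinach + sweet potato with both tight: 2.817 servings and 2.341 servings → $3.28.
avocado + strawberries with both tight: 1.551 servings and 1.382 servings → $3.21.
avocado + sweet potato: the both-tight solution has a negative serving — not a feasible corner.
strawberries + sweet potato with both tight: 0.7624 servings and 3.178 servings → $2.16.
The minimum over all feasible corners is $2.16.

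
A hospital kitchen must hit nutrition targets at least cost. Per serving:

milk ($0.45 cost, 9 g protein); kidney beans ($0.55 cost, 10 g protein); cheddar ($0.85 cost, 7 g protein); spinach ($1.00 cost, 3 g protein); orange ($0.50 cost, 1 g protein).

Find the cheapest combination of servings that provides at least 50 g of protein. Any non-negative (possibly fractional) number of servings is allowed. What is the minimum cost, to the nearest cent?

$2.50

Cost per g of protein: milk $0.0500, kidney beans $0.0550, cheddar $0.1214, spinach $0.3333, orange $0.5000.
With no serving limits, use only milk: 50 g / 9 g = 5.556 servings × $0.45 = $2.50.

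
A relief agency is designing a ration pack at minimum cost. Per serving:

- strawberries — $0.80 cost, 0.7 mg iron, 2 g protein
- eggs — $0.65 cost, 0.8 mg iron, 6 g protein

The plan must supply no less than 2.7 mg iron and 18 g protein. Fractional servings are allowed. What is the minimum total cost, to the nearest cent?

Two binding constraints pin down two serving amounts, so the optimal mix uses at most two foods. The candidates are each food alone (scaled to the tighter of iron/protein) and each pair with both constraints tight.
strawberries only: max(2.7/0.7, 18/2) = 9 servings → $7.20.
eggs only: max(2.7/0.8, 18/6) = 3.375 servings → $2.19.
strawberries + eggs with both tight: 0.6923 servings and 2.769 servings → $2.35.
Cheapest feasible corner: $2.19.

$2.19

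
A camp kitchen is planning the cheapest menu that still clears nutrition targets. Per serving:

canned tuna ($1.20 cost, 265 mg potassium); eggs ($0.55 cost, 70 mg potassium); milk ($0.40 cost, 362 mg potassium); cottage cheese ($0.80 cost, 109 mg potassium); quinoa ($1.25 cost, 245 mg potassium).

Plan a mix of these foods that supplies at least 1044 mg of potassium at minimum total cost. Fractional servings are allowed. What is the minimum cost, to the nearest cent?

Cost per mg of potassium: milk $0.0011, canned tuna $0.0045, quinoa $0.0051, cottage cheese $0.0073, eggs $0.0079.
With no serving limits, use only milk: 1044 mg / 362 mg = 2.884 servings × $0.40 = $1.15.

$1.15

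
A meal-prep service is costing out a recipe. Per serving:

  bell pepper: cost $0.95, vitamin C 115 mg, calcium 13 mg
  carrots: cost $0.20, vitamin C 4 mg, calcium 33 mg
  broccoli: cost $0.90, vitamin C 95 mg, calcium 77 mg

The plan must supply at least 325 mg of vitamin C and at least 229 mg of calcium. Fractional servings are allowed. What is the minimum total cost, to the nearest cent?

The cheapest plan sits at a corner of the feasible region — with two constraints it uses at most two foods.
bell pepper only: max(325/115, 229/13) = 17.62 servings → $16.73.
carrots only: max(325/4, 229/33) = 81.25 servings → $16.25.
broccoli only: max(325/95, 229/77) = 3.421 servings → $3.08.
bell pepper + carrots with both tight: 2.621 servings and 5.907 servings → $3.67.
bell pepper + broccoli with both tight: 0.4291 servings and 2.902 servings → $3.02.
carrots + broccoli with both targets exact would need a negative amount; discard.
So the least-cost plan costs $3.02.

$3.02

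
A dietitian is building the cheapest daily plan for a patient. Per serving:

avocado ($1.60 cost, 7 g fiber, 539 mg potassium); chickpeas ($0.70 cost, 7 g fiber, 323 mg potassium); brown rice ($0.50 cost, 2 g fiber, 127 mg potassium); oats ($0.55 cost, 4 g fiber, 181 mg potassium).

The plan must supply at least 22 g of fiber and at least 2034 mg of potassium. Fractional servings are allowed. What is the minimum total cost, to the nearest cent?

Check every corner: each single food scaled to meet both minima, and each pair solved so both constraints bind.
avocado only: max(22/7, 2034/539) = 3.774 servings → $6.04.
chickpeas only: max(22/7, 2034/323) = 6.297 servings → $4.41.
brown rice only: max(22/2, 2034/127) = 16.02 servings → $8.01.
oats only: max(22/4, 2034/181) = 11.24 servings → $6.18.
avocado + chickpeas with both targets exact would need a negative amount; discard.
avocado + brown rice: the both-tight solution has a negative serving — not a feasible corner.
avocado + oats: the both-tight solution has a negative serving — not a feasible corner.
chickpeas + brown rice with both targets exact would need a negative amount; discard.
chickpeas + oats with both targets exact would need a negative amount; discard.
brown rice + oats: intersection lies outside the first quadrant.
So the least-cost plan costs $4.41.

$4.41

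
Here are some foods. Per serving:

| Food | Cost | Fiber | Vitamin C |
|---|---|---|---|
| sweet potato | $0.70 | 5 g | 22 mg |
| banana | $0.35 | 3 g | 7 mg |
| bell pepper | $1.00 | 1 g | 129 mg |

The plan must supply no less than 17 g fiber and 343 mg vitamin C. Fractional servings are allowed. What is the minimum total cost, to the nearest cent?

$4.10

The cheapest plan sits at a corner of the feasible region — with two constraints it uses at most two foods.
sweet potato only: max(17/5, 343/22) = 15.59 servings → $10.91.
banana only: max(17/3, 343/7) = 49 servings → $17.15.
bell pepper only: max(17/1, 343/129) = 17 servings → $17.00.
sweet potato + banana: the both-tight solution has a negative serving — not a feasible corner.
sweet potato + bell pepper with both tight: 2.97 servings and 2.152 servings → $4.23.
banana + bell pepper with both tight: 4.868 servings and 2.395 servings → $4.10.
The minimum over all feasible corners is $4.10.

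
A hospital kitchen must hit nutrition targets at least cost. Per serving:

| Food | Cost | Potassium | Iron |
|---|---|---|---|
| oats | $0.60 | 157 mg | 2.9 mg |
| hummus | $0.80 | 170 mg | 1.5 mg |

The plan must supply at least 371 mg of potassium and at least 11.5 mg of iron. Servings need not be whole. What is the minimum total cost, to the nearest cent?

$2.38

A basic optimal solution has at most two foods positive. Try each food alone and each pair with both targets met exactly.
oats only: max(371/157, 11.5/2.9) = 3.966 servings → $2.38.
hummus only: max(371/170, 11.5/1.5) = 7.667 servings → $6.13.
oats + hummus: intersection lies outside the first quadrant.
Cheapest feasible corner: $2.38.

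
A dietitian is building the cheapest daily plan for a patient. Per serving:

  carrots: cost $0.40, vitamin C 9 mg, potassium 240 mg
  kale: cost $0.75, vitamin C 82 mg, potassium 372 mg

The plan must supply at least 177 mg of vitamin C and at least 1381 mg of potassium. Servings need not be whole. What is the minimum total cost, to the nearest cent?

$2.54

Check every corner: each single food scaled to meet both minima, and each pair solved so both constraints bind.
carrots only: max(177/9, 1381/240) = 19.67 servings → $7.87.
kale only: max(177/82, 1381/372) = 3.712 servings → $2.78.
carrots + kale with both tight: 2.902 servings and 1.84 servings → $2.54.
Cheapest feasible corner: $2.54.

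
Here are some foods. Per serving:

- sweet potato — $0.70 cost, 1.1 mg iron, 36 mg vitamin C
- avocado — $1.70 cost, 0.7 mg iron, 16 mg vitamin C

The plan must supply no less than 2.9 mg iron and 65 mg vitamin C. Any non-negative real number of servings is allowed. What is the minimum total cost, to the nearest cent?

$1.85

sweet potato only: max(2.9/1.1, 65/36) = 2.636 servings → $1.85.
avocado only: max(2.9/0.7, 65/16) = 4.143 servings → $7.04.
sweet potato + avocado: the both-tight solution has a negative serving — not a feasible corner.
The minimum over all feasible corners is $1.85.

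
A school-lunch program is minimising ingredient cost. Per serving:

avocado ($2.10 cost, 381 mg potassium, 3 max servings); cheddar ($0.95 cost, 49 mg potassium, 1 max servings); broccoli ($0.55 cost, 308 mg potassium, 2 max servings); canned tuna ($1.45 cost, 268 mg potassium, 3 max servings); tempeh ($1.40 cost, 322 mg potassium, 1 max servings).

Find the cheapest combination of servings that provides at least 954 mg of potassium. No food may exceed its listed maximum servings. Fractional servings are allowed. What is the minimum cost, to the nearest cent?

Cost per mg of potassium: broccoli $0.0018, tempeh $0.0043, canned tuna $0.0054, avocado $0.0055, cheddar $0.0194.
Take 2 servings of broccoli: +616.0 mg potassium for $1.10 (total $1.10, still need 338.0 mg).
Take 1 serving of tempeh: +322.0 mg potassium for $1.40 (total $2.50, still need 16.0 mg).
Take 0.0597 servings of canned tuna: +16.0 mg potassium for $0.09 (total $2.59, still need 0.0 mg).
Greedy by cheapest-per-mg is optimal for a single linear constraint, so the minimum cost is $2.59.

$2.59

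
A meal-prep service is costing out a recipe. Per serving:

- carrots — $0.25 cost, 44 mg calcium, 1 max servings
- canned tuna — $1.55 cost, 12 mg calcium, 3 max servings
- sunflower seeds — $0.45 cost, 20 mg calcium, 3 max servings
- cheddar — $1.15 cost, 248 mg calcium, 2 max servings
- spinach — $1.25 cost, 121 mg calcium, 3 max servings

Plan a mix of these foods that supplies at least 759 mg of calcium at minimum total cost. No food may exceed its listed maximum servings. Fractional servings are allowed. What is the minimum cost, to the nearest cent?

Cost per mg of calcium: cheddar $0.0046, carrots $0.0057, spinach $0.0103, sunflower seeds $0.0225, canned tuna $0.1292.
Take 2 servings of cheddar: +496.0 mg calcium for $2.30 (total $2.30, still need 263.0 mg).
Take 1 serving of carrots: +44.0 mg calcium for $0.25 (total $2.55, still need 219.0 mg).
Take 1.81 servings of spinach: +219.0 mg calcium for $2.26 (total $4.81, still need 0.0 mg).
Greedy by cheapest-per-mg is optimal for a single linear constraint, so the minimum cost is $4.81.

$4.81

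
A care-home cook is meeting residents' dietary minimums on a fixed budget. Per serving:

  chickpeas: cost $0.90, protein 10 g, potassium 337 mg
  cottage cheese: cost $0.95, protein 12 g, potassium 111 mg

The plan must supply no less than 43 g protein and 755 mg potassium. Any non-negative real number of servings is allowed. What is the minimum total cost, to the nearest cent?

$3.56

A basic optimal solution has at most two foods positive. Try each food alone and each pair with both targets met exactly.
chickpeas only: max(43/10, 755/337) = 4.3 servings → $3.87.
cottage cheese only: max(43/12, 755/111) = 6.802 servings → $6.46.
chickpeas + cottage cheese with both tight: 1.461 servings and 2.366 servings → $3.56.
The minimum over all feasible corners is $3.56.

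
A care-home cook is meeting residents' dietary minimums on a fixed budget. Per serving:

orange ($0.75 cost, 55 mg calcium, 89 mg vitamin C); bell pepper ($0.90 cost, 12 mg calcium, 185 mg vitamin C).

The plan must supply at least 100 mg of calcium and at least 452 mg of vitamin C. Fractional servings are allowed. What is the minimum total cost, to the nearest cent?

With two linear requirements the optimum uses one or two foods; enumerate the corners.
orange only: max(100/55, 452/89) = 5.079 servings → $3.81.
bell pepper only: max(100/12, 452/185) = 8.333 servings → $7.50.
orange + bell pepper with both tight: 1.436 servings and 1.752 servings → $2.65.
So the least-cost plan costs $2.65.

$2.65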